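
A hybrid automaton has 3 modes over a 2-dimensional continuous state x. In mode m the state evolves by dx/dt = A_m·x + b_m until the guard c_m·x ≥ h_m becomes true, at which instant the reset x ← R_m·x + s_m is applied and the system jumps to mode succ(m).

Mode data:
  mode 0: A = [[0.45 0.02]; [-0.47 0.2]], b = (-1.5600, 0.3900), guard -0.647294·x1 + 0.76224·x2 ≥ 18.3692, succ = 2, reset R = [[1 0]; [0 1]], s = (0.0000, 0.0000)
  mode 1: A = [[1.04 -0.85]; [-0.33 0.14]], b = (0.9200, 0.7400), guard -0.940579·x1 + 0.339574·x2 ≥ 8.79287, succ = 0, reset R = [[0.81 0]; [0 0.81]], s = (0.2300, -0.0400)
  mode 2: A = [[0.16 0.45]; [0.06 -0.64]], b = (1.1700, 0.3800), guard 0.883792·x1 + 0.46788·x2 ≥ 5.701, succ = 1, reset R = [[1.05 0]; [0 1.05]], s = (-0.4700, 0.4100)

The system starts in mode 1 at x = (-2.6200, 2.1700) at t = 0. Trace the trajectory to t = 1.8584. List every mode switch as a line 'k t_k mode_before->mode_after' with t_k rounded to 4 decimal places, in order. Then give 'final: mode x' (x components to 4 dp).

Mode 1: guard c·x = 8.7929 hit at Δt = 0.7770 (t = 0.7770), x⁻ = (-7.7956, 4.3009) → reset → x⁺ = (-6.0845, 3.4437), jump to mode 0
Mode 0: flow for 1.0814 to horizon, guard not reached → x = (-11.9056, 9.6635)

1 0.7770 1->0
final: 0 -11.9056 9.6635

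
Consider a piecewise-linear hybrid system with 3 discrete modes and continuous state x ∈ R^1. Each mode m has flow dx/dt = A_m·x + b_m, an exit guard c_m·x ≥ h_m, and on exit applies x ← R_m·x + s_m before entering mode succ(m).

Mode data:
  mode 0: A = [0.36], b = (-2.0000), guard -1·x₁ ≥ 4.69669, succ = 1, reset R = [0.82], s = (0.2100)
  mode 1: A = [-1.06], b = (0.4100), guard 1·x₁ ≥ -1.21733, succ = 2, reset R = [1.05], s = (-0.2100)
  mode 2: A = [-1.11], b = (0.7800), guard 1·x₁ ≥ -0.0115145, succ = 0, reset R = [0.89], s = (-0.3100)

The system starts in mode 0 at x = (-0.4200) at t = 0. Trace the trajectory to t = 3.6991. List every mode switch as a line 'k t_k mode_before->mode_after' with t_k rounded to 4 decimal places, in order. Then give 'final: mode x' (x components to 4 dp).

1 1.4995 0->1
2 2.3681 1->2
3 3.3779 2->0
final: 0 -1.0405

Mode 0: guard c·x = 4.6967 hit at Δt = 1.4995 (t = 1.4995), x⁻ = (-4.6967) → reset → x⁺ = (-3.6413), jump to mode 1
Mode 1: guard c·x = -1.2173 hit at Δt = 0.8686 (t = 2.3681), x⁻ = (-1.2173) → reset → x⁺ = (-1.4882), jump to mode 2
Mode 2: guard c·x = -0.0115 hit at Δt = 1.0098 (t = 3.3779), x⁻ = (-0.0115) → reset → x⁺ = (-0.3202), jump to mode 0
Mode 0: flow for 0.3212 to horizon, guard not reached → x = (-1.0405)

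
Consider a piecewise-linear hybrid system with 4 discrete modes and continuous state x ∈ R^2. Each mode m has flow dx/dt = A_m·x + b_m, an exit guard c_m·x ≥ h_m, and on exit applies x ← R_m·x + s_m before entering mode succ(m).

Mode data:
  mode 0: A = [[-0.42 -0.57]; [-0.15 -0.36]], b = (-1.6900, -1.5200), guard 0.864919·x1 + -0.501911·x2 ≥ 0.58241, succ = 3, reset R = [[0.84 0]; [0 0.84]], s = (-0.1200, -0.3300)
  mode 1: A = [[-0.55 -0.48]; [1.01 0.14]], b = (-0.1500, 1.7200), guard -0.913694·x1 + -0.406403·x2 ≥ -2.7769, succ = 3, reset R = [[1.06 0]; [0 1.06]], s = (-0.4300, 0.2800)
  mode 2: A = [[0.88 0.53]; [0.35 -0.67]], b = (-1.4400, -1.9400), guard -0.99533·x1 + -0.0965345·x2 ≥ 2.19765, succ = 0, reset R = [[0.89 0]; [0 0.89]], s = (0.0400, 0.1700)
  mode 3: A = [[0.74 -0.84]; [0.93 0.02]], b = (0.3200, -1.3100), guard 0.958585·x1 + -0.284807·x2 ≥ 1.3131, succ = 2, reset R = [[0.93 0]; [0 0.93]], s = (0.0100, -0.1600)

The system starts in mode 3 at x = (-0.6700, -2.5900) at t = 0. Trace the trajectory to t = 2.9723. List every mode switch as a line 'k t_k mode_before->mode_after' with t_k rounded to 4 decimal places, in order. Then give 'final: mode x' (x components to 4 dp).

1 0.4081 3->2
2 1.0337 2->0
3 2.1869 0->3
4 2.6522 3->2
final: 2 -0.8721 -3.4854

Mode 3: guard c·x = 1.3131 hit at Δt = 0.4081 (t = 0.4081), x⁻ = (0.4149, -3.2142) → reset → x⁺ = (0.3958, -3.1492), jump to mode 2
Mode 2: guard c·x = 2.1976 hit at Δt = 0.6256 (t = 1.0337), x⁻ = (-1.8984, -3.1920) → reset → x⁺ = (-1.6496, -2.6709), jump to mode 0
Mode 0: guard c·x = 0.5824 hit at Δt = 1.1532 (t = 2.1869), x⁻ = (-1.0726, -3.0088) → reset → x⁺ = (-1.0210, -2.8574), jump to mode 3
Mode 3: guard c·x = 1.3131 hit at Δt = 0.4653 (t = 2.6522), x⁻ = (0.2743, -3.6873) → reset → x⁺ = (0.2651, -3.5892), jump to mode 2
Mode 2: flow for 0.3201 to horizon, guard not reached → x = (-0.8721, -3.4854)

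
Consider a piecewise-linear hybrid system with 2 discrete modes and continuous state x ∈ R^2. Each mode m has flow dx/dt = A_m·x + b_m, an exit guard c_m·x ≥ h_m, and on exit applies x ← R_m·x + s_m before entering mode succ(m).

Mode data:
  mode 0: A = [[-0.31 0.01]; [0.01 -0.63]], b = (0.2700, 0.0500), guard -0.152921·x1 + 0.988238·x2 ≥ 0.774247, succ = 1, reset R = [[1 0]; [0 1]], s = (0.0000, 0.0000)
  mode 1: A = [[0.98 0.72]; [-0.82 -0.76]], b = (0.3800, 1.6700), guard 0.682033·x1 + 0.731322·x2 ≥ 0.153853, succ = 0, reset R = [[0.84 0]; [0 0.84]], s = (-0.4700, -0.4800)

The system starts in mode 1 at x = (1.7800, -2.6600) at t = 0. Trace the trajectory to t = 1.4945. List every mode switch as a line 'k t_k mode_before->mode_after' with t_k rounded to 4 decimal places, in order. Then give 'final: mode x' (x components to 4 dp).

Mode 1: guard c·x = 0.1539 hit at Δt = 0.5050 (t = 0.5050), x⁻ = (2.1270, -1.7733) → reset → x⁺ = (1.3167, -1.9696), jump to mode 0
Mode 0: flow for 0.9895 to horizon, guard not reached → x = (1.1869, -1.0100)

1 0.5050 1->0
final: 0 1.1869 -1.0100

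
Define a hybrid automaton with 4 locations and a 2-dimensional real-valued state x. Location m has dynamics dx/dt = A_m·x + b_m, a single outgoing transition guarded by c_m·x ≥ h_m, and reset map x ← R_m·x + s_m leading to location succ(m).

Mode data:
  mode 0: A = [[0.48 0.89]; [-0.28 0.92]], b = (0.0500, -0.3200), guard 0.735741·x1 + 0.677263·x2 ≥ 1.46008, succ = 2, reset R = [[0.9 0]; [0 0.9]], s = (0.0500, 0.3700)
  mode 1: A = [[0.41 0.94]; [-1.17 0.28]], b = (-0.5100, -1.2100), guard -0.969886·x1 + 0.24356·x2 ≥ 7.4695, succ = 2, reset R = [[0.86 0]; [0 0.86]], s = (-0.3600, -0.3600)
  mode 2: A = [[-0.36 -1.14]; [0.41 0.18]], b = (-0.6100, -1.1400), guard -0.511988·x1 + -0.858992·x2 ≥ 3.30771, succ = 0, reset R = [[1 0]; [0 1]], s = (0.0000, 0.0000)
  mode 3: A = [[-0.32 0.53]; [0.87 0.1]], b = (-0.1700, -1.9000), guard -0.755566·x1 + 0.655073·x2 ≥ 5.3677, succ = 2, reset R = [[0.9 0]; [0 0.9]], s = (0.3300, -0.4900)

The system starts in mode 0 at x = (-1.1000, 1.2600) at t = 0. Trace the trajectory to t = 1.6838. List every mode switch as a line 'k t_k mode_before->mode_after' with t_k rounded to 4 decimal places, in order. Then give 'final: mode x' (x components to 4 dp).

1 0.7259 0->2
final: 2 -2.3132 1.1766

Mode 0: guard c·x = 1.4601 hit at Δt = 0.7259 (t = 0.7259), x⁻ = (-0.1791, 2.3504) → reset → x⁺ = (-0.1112, 2.4853), jump to mode 2
Mode 2: flow for 0.9579 to horizon, guard not reached → x = (-2.3132, 1.1766)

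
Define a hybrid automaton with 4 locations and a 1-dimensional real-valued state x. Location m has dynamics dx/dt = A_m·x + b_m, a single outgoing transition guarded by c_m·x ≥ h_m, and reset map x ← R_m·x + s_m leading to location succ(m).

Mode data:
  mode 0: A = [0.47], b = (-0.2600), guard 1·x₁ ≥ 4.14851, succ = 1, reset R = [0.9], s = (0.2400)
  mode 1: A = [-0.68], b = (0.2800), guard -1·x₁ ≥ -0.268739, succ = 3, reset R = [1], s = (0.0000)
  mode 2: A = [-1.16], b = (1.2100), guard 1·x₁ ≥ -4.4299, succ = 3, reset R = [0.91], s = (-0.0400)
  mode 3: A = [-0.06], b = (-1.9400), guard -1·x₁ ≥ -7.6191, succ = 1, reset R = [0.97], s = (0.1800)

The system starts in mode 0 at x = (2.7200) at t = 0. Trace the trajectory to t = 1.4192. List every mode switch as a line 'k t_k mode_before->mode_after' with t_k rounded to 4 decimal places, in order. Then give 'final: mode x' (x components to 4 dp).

Mode 0: guard c·x = 4.1485 hit at Δt = 1.0774 (t = 1.0774), x⁻ = (4.1485) → reset → x⁺ = (3.9737), jump to mode 1
Mode 1: flow for 0.3418 to horizon, guard not reached → x = (3.2350)

1 1.0774 0->1
final: 1 3.2350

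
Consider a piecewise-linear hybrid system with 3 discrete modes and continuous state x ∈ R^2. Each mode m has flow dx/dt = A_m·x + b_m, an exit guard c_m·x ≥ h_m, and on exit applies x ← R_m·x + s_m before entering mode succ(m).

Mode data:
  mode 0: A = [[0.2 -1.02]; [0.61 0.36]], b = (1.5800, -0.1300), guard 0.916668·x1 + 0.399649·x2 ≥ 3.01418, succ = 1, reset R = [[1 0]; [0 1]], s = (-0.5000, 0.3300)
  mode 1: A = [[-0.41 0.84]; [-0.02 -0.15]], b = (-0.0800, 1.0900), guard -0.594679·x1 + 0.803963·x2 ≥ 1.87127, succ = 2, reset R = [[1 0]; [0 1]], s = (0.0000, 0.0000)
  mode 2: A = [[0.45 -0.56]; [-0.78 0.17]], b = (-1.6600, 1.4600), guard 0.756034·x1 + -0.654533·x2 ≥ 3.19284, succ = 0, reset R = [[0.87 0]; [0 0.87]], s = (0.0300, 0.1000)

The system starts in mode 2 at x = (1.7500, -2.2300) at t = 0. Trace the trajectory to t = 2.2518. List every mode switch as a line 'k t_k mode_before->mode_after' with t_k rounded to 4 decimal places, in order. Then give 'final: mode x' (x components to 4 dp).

1 0.6271 2->0
2 1.1521 0->1
final: 1 1.7309 0.0124

Mode 2: guard c·x = 3.1928 hit at Δt = 0.6271 (t = 0.6271), x⁻ = (2.0669, -2.4906) → reset → x⁺ = (1.8282, -2.0668), jump to mode 0
Mode 0: guard c·x = 3.0142 hit at Δt = 0.5250 (t = 1.1521), x⁻ = (3.9687, -1.5608) → reset → x⁺ = (3.4687, -1.2308), jump to mode 1
Mode 1: flow for 1.0997 to horizon, guard not reached → x = (1.7309, 0.0124)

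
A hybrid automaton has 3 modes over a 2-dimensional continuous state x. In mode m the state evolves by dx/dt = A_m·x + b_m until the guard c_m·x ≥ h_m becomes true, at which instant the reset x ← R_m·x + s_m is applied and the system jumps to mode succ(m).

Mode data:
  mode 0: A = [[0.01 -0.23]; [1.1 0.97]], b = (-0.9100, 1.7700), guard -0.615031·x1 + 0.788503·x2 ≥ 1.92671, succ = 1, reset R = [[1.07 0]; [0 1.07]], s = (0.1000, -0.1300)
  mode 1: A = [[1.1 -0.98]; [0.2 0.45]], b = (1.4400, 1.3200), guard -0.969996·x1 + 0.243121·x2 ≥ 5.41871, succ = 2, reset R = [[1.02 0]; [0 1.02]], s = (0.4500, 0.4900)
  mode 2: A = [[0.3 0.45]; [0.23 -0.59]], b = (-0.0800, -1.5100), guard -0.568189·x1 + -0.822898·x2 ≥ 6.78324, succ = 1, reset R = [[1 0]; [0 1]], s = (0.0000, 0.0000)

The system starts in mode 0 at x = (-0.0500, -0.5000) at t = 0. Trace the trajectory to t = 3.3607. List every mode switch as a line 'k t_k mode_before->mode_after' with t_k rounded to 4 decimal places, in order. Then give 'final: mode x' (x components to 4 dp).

1 1.3142 0->1
2 2.2677 1->2
final: 2 -5.3936 -0.2345

Mode 0: guard c·x = 1.9267 hit at Δt = 1.3142 (t = 1.3142), x⁻ = (-1.3743, 1.3716) → reset → x⁺ = (-1.3705, 1.3376), jump to mode 1
Mode 1: guard c·x = 5.4187 hit at Δt = 0.9535 (t = 2.2677), x⁻ = (-4.8300, 3.0177) → reset → x⁺ = (-4.4766, 3.5680), jump to mode 2
Mode 2: flow for 1.0930 to horizon, guard not reached → x = (-5.3936, -0.2345)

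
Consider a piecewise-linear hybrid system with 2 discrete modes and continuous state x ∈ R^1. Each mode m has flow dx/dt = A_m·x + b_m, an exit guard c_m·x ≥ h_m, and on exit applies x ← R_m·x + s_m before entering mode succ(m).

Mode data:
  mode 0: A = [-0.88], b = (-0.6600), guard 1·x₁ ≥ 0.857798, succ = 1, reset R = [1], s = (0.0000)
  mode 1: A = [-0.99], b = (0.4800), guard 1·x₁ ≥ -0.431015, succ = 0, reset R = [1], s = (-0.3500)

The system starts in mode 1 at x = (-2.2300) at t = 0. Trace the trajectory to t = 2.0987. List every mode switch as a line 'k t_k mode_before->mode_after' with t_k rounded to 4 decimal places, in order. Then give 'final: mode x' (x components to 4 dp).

1 1.0976 1->0
final: 0 -0.7629

Mode 1: guard c·x = -0.4310 hit at Δt = 1.0976 (t = 1.0976), x⁻ = (-0.4310) → reset → x⁺ = (-0.7810), jump to mode 0
Mode 0: flow for 1.0011 to horizon, guard not reached → x = (-0.7629)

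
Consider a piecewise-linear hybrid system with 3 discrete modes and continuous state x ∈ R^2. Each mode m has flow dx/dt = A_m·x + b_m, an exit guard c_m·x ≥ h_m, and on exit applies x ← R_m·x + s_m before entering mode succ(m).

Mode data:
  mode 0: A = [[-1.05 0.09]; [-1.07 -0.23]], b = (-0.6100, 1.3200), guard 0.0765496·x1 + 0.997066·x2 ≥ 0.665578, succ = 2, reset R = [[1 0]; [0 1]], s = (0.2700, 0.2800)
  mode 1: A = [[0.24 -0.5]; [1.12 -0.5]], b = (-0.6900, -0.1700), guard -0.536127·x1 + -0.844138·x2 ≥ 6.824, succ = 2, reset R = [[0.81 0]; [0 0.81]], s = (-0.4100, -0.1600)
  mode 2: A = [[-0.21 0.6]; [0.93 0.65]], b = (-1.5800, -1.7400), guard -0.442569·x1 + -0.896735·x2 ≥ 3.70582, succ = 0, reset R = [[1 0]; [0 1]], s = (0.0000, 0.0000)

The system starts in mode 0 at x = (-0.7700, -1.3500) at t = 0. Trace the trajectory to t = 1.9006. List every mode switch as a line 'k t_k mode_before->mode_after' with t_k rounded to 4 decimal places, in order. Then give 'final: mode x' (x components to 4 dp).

1 0.9620 0->2
final: 2 -1.6934 -1.4743

Mode 0: guard c·x = 0.6656 hit at Δt = 0.9620 (t = 0.9620), x⁻ = (-0.6551, 0.7178) → reset → x⁺ = (-0.3851, 0.9978), jump to mode 2
Mode 2: flow for 0.9386 to horizon, guard not reached → x = (-1.6934, -1.4743)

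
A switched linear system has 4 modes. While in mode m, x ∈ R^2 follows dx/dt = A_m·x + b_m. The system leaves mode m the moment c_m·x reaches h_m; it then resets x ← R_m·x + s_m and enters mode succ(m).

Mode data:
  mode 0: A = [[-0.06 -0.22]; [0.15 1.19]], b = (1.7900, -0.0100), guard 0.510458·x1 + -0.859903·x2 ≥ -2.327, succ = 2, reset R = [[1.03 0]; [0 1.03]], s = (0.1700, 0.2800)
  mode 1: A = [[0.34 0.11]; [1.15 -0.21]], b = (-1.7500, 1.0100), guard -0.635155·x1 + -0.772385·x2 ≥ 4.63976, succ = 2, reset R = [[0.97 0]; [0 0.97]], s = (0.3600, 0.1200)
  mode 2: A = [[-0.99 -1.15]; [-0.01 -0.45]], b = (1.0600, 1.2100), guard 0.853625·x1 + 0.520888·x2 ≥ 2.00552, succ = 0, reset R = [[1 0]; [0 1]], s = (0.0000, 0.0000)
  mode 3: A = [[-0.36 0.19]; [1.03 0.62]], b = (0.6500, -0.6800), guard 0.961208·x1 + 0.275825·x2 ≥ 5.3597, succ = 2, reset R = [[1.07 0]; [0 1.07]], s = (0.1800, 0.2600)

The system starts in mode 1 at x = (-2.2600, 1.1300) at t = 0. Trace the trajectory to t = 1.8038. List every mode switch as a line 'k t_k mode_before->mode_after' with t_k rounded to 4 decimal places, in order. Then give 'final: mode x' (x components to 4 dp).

Mode 1: guard c·x = 4.6398 hit at Δt = 0.9542 (t = 0.9542), x⁻ = (-5.1050, -1.8091) → reset → x⁺ = (-4.5918, -1.6348), jump to mode 2
Mode 2: flow for 0.8496 to horizon, guard not reached → x = (-0.8440, -0.2453)

1 0.9542 1->2
final: 2 -0.8440 -0.2453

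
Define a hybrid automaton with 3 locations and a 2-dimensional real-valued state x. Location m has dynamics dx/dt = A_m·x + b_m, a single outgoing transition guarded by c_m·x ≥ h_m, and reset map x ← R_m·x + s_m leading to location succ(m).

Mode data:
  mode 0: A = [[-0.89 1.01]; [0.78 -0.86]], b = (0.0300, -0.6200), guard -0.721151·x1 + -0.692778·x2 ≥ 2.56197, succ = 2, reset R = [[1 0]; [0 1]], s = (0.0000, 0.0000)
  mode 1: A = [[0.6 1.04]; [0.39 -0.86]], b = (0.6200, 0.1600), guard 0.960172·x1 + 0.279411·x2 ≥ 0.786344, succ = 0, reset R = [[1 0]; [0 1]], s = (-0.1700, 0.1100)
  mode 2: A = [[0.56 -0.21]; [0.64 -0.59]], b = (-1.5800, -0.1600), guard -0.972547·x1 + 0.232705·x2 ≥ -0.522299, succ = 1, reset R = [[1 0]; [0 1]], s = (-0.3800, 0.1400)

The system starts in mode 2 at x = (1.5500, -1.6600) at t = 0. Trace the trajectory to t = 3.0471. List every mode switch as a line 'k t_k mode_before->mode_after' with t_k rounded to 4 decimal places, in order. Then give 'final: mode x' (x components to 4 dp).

Mode 2: guard c·x = -0.5223 hit at Δt = 1.3632 (t = 1.3632), x⁻ = (0.4727, -0.2689) → reset → x⁺ = (0.0927, -0.1289), jump to mode 1
Mode 1: guard c·x = 0.7863 hit at Δt = 0.8101 (t = 2.1733), x⁻ = (0.7819, 0.1273) → reset → x⁺ = (0.6119, 0.2373), jump to mode 0
Mode 0: flow for 0.8738 to horizon, guard not reached → x = (0.3455, -0.0459)

1 1.3632 2->1
2 2.1733 1->0
final: 0 0.3455 -0.0459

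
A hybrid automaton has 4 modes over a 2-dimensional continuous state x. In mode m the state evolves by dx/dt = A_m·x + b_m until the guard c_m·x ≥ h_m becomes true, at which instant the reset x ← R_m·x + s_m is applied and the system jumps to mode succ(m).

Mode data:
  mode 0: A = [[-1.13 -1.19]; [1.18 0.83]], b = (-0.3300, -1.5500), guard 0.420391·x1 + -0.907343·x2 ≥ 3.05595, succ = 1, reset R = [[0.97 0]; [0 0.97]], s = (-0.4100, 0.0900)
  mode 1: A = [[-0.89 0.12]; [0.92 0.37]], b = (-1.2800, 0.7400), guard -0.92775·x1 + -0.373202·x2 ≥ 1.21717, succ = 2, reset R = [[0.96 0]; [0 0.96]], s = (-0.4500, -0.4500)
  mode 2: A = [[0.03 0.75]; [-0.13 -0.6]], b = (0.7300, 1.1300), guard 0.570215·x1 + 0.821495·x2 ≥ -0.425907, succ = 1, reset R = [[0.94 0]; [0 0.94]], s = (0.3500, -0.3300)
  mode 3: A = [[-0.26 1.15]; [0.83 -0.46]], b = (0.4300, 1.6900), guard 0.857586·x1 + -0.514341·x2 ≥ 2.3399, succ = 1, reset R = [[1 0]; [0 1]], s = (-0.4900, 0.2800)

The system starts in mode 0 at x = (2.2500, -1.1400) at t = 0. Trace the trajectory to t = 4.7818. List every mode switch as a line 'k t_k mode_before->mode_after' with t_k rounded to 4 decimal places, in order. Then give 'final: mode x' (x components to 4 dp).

Mode 0: guard c·x = 3.0560 hit at Δt = 1.5894 (t = 1.5894), x⁻ = (1.7404, -2.5617) → reset → x⁺ = (1.2782, -2.3948), jump to mode 1
Mode 1: guard c·x = 1.2172 hit at Δt = 0.9425 (t = 2.5319), x⁻ = (-0.4299, -2.1927) → reset → x⁺ = (-0.8627, -2.5550), jump to mode 2
Mode 2: guard c·x = -0.4259 hit at Δt = 1.4302 (t = 3.9621), x⁻ = (-0.9560, 0.1451) → reset → x⁺ = (-0.5487, -0.1936), jump to mode 1
Mode 1: flow for 0.8197 to horizon, guard not reached → x = (-1.0233, -0.2602)

1 1.5894 0->1
2 2.5319 1->2
3 3.9621 2->1
final: 1 -1.0233 -0.2602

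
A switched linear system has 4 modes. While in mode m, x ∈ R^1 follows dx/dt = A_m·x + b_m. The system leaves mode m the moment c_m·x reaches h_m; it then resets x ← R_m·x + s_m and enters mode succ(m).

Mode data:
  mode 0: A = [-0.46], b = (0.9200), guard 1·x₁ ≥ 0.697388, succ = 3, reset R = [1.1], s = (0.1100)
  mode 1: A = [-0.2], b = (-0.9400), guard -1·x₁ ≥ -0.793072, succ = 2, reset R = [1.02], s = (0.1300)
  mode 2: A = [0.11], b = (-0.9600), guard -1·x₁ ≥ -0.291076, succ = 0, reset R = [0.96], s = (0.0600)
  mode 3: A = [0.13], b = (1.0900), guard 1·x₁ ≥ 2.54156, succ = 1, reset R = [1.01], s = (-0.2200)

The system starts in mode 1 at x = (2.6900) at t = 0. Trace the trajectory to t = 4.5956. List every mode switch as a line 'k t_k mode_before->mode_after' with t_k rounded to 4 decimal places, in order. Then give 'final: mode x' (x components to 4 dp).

Mode 1: guard c·x = -0.7931 hit at Δt = 1.4832 (t = 1.4832), x⁻ = (0.7931) → reset → x⁺ = (0.9389), jump to mode 2
Mode 2: guard c·x = -0.2911 hit at Δt = 0.7264 (t = 2.2096), x⁻ = (0.2911) → reset → x⁺ = (0.3394), jump to mode 0
Mode 0: guard c·x = 0.6974 hit at Δt = 0.5278 (t = 2.7374), x⁻ = (0.6974) → reset → x⁺ = (0.8771), jump to mode 3
Mode 3: guard c·x = 2.5416 hit at Δt = 1.2713 (t = 4.0087), x⁻ = (2.5416) → reset → x⁺ = (2.3470), jump to mode 1
Mode 1: flow for 0.5869 to horizon, guard not reached → x = (1.5665)

1 1.4832 1->2
2 2.2096 2->0
3 2.7374 0->3
4 4.0087 3->1
final: 1 1.5665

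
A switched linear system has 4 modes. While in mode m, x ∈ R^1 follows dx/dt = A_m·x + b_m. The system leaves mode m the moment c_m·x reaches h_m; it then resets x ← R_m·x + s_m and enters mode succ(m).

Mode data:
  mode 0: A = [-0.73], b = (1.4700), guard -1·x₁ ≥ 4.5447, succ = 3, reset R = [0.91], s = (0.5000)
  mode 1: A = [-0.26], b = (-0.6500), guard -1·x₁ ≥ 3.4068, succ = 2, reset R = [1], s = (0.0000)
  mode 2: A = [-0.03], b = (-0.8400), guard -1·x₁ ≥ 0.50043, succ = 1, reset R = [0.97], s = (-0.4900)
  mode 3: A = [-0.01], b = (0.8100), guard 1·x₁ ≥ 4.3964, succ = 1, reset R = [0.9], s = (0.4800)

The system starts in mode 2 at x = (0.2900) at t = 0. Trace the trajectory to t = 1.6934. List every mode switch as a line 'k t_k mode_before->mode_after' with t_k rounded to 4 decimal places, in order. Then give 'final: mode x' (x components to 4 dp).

Mode 2: guard c·x = 0.5004 hit at Δt = 0.9446 (t = 0.9446), x⁻ = (-0.5004) → reset → x⁺ = (-0.9754), jump to mode 1
Mode 1: flow for 0.7488 to horizon, guard not reached → x = (-1.2451)

1 0.9446 2->1
final: 1 -1.2451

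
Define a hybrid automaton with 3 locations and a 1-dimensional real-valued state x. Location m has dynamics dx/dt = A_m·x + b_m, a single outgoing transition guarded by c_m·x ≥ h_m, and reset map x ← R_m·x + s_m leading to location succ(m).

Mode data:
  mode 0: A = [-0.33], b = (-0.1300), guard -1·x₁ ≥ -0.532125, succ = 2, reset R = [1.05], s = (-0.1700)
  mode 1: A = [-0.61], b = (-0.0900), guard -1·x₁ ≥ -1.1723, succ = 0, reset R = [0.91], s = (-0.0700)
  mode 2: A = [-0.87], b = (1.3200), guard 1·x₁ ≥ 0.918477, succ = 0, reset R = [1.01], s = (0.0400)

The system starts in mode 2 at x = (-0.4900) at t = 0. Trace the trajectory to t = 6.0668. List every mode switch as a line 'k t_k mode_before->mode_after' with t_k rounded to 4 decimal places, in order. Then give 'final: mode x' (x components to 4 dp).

Mode 2: guard c·x = 0.9185 hit at Δt = 1.3904 (t = 1.3904), x⁻ = (0.9185) → reset → x⁺ = (0.9677), jump to mode 0
Mode 0: guard c·x = -0.5321 hit at Δt = 1.1681 (t = 2.5585), x⁻ = (0.5321) → reset → x⁺ = (0.3887), jump to mode 2
Mode 2: guard c·x = 0.9185 hit at Δt = 0.7285 (t = 3.2870), x⁻ = (0.9185) → reset → x⁺ = (0.9677), jump to mode 0
Mode 0: guard c·x = -0.5321 hit at Δt = 1.1681 (t = 4.4551), x⁻ = (0.5321) → reset → x⁺ = (0.3887), jump to mode 2
Mode 2: guard c·x = 0.9185 hit at Δt = 0.7285 (t = 5.1836), x⁻ = (0.9185) → reset → x⁺ = (0.9677), jump to mode 0
Mode 0: flow for 0.8832 to horizon, guard not reached → x = (0.6234)

1 1.3904 2->0
2 2.5585 0->2
3 3.2870 2->0
4 4.4551 0->2
5 5.1836 2->0
final: 0 0.6234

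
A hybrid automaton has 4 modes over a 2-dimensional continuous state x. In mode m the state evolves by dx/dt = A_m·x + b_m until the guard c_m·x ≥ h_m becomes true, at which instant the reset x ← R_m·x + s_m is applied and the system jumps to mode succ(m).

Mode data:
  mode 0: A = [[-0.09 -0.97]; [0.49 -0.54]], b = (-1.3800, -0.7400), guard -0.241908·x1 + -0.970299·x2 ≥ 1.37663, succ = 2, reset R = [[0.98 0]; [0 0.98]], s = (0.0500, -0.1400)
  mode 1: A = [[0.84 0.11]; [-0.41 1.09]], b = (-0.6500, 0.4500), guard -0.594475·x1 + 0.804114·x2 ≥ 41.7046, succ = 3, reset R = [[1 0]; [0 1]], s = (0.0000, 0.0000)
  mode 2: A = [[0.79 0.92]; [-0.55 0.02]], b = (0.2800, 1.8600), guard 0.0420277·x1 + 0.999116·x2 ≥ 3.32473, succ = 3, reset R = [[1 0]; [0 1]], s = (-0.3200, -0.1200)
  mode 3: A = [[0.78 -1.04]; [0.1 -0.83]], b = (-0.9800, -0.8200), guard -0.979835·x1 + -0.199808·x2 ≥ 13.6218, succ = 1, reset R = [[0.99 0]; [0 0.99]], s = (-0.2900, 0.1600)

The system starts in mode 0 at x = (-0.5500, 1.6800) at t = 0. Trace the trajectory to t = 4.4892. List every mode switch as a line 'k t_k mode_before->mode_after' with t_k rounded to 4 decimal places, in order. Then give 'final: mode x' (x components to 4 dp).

Mode 0: guard c·x = 1.3766 hit at Δt = 1.2904 (t = 1.2904), x⁻ = (-2.6472, -0.7588) → reset → x⁺ = (-2.5443, -0.8836), jump to mode 2
Mode 2: guard c·x = 3.3247 hit at Δt = 1.1306 (t = 2.4210), x⁻ = (-4.2099, 3.5048) → reset → x⁺ = (-4.5299, 3.3848), jump to mode 3
Mode 3: guard c·x = 13.6218 hit at Δt = 0.9699 (t = 3.3909), x⁻ = (-13.9697, 0.3316) → reset → x⁺ = (-14.1200, 0.4882), jump to mode 1
Mode 1: flow for 1.0983 to horizon, guard not reached → x = (-35.3939, 21.0957)

1 1.2904 0->2
2 2.4210 2->3
3 3.3909 3->1
final: 1 -35.3939 21.0957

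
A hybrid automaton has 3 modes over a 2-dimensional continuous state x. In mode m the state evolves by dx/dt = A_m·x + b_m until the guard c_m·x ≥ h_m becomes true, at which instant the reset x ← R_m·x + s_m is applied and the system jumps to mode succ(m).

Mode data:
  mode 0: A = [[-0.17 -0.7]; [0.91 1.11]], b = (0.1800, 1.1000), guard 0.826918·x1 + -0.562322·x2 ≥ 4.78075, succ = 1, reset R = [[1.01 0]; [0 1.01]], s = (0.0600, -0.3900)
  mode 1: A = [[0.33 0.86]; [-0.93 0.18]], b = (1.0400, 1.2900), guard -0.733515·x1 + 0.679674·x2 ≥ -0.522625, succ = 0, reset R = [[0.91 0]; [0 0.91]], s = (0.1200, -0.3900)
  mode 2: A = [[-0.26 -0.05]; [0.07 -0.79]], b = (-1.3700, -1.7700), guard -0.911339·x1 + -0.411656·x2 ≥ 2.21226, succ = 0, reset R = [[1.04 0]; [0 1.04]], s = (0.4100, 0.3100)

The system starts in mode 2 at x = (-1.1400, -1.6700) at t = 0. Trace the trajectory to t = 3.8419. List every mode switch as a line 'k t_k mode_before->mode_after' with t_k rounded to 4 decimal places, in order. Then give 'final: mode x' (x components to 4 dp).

Mode 2: guard c·x = 2.2123 hit at Δt = 0.4706 (t = 0.4706), x⁻ = (-1.5760, -1.8850) → reset → x⁺ = (-1.2291, -1.6504), jump to mode 0
Mode 0: guard c·x = 4.7808 hit at Δt = 1.5228 (t = 1.9934), x⁻ = (2.4136, -4.9525) → reset → x⁺ = (2.4978, -5.3920), jump to mode 1
Mode 1: guard c·x = -0.5226 hit at Δt = 1.5083 (t = 3.5017), x⁻ = (-3.4939, -4.5396) → reset → x⁺ = (-3.0595, -4.5211), jump to mode 0
Mode 0: flow for 0.3402 to horizon, guard not reached → x = (-1.4976, -7.0321)

1 0.4706 2->0
2 1.9934 0->1
3 3.5017 1->0
final: 0 -1.4976 -7.0321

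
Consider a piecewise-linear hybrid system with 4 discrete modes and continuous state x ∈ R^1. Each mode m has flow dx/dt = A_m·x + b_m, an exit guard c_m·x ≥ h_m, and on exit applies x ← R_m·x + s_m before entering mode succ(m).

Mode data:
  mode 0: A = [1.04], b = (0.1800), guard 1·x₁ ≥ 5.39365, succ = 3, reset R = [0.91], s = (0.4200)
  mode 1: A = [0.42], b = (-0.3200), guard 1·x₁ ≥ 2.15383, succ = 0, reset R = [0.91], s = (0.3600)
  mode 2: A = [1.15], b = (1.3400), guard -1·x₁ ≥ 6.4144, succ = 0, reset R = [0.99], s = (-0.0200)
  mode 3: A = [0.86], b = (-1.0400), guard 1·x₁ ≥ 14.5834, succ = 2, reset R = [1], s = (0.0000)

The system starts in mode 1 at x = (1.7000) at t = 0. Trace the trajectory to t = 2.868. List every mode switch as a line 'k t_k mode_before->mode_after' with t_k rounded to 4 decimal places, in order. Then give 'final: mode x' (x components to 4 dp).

Mode 1: guard c·x = 2.1538 hit at Δt = 0.9395 (t = 0.9395), x⁻ = (2.1538) → reset → x⁺ = (2.3200), jump to mode 0
Mode 0: guard c·x = 5.3937 hit at Δt = 0.7724 (t = 1.7119), x⁻ = (5.3936) → reset → x⁺ = (5.3282), jump to mode 3
Mode 3: flow for 1.1561 to horizon, guard not reached → x = (12.3414)

1 0.9395 1->0
2 1.7119 0->3
final: 3 12.3414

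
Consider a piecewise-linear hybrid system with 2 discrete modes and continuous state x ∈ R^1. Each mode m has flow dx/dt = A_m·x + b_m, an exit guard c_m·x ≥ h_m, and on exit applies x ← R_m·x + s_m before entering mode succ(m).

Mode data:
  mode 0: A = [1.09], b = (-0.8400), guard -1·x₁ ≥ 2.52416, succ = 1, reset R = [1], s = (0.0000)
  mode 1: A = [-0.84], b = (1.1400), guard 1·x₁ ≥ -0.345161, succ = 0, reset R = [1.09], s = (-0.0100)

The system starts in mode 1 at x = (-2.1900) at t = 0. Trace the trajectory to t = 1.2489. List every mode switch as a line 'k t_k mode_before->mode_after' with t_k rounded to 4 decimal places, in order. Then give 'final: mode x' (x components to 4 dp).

Mode 1: guard c·x = -0.3452 hit at Δt = 0.8740 (t = 0.8740), x⁻ = (-0.3452) → reset → x⁺ = (-0.3862), jump to mode 0
Mode 0: flow for 0.3749 to horizon, guard not reached → x = (-0.9702)

1 0.8740 1->0
final: 0 -0.9702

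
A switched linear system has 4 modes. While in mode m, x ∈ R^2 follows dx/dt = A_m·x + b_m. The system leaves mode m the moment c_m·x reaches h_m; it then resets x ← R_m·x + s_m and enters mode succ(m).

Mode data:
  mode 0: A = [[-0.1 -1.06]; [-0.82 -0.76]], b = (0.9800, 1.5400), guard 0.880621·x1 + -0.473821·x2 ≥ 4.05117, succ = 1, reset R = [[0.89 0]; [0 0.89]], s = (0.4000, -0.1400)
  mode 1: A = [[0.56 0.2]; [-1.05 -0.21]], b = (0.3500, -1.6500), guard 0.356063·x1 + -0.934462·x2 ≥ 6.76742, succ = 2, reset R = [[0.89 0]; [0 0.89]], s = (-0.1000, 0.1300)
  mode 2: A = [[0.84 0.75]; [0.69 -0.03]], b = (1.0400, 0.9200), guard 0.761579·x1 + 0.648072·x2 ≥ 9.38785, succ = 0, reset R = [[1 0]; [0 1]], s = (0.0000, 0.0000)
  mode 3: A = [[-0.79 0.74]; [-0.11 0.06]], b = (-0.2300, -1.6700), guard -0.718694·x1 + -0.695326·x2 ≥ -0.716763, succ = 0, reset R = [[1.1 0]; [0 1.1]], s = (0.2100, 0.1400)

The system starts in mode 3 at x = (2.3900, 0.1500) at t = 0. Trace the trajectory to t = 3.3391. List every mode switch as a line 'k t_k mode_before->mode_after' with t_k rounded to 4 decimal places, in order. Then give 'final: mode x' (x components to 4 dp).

Mode 3: guard c·x = -0.7168 hit at Δt = 0.4029 (t = 0.4029), x⁻ = (1.5940, -0.6167) → reset → x⁺ = (1.9634, -0.5384), jump to mode 0
Mode 0: guard c·x = 4.0512 hit at Δt = 1.4806 (t = 1.8835), x⁻ = (4.0169, -1.0844) → reset → x⁺ = (3.9750, -1.1052), jump to mode 1
Mode 1: guard c·x = 6.7674 hit at Δt = 0.6664 (t = 2.5499), x⁻ = (5.5810, -5.1155) → reset → x⁺ = (4.8671, -4.4228), jump to mode 2
Mode 2: flow for 0.7892 to horizon, guard not reached → x = (8.3324, -0.2569)

1 0.4029 3->0
2 1.8835 0->1
3 2.5499 1->2
final: 2 8.3324 -0.2569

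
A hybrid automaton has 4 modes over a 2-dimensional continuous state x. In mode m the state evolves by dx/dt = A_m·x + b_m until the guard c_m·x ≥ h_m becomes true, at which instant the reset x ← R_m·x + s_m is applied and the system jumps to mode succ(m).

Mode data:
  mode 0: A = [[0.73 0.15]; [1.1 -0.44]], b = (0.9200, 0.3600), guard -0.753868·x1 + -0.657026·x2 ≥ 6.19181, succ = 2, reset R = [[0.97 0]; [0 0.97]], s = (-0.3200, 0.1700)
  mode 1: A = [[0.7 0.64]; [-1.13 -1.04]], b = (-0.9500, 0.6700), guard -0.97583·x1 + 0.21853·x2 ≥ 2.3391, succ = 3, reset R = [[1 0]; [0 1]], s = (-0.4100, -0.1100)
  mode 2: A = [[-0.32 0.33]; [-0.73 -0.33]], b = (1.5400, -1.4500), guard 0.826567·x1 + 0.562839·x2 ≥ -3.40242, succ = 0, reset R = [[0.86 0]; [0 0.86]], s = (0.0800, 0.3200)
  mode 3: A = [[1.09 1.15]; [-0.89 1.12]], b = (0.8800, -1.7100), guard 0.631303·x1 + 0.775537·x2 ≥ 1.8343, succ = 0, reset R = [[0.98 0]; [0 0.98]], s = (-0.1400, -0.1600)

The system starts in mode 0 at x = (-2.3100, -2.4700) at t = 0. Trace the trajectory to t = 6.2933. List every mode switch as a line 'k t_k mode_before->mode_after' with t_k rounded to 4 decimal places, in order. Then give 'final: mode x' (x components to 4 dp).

Mode 0: guard c·x = 6.1918 hit at Δt = 1.1036 (t = 1.1036), x⁻ = (-4.4132, -4.3603) → reset → x⁺ = (-4.6008, -4.0595), jump to mode 2
Mode 2: guard c·x = -3.4024 hit at Δt = 0.9846 (t = 2.0882), x⁻ = (-2.8250, -1.8964) → reset → x⁺ = (-2.3495, -1.3109), jump to mode 0
Mode 0: guard c·x = 6.1918 hit at Δt = 1.2553 (t = 3.3435), x⁻ = (-4.7014, -4.0297) → reset → x⁺ = (-4.8803, -3.7388), jump to mode 2
Mode 2: guard c·x = -3.4024 hit at Δt = 0.9395 (t = 4.2830), x⁻ = (-3.0219, -1.6072) → reset → x⁺ = (-2.5188, -1.0622), jump to mode 0
Mode 0: guard c·x = 6.1918 hit at Δt = 1.1713 (t = 5.4543), x⁻ = (-4.8196, -3.8940) → reset → x⁺ = (-4.9950, -3.6072), jump to mode 2
Mode 2: flow for 0.8390 to horizon, guard not reached → x = (-3.2749, -1.6026)

1 1.1036 0->2
2 2.0882 2->0
3 3.3435 0->2
4 4.2830 2->0
5 5.4543 0->2
final: 2 -3.2749 -1.6026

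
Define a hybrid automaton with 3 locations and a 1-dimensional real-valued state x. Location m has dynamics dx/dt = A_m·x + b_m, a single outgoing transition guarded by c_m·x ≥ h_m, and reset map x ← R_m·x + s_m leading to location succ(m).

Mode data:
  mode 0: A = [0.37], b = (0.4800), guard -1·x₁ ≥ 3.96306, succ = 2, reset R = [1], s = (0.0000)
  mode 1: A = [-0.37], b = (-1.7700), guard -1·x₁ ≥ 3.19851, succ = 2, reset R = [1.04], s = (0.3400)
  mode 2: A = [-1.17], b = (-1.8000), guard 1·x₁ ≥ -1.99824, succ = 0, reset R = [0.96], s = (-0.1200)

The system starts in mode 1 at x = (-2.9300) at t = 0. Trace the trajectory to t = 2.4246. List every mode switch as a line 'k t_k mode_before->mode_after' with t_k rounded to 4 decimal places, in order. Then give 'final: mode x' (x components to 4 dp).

1 0.4229 1->2
2 1.4034 2->0
final: 0 -2.3785

Mode 1: guard c·x = 3.1985 hit at Δt = 0.4229 (t = 0.4229), x⁻ = (-3.1985) → reset → x⁺ = (-2.9865), jump to mode 2
Mode 2: guard c·x = -1.9982 hit at Δt = 0.9805 (t = 1.4034), x⁻ = (-1.9982) → reset → x⁺ = (-2.0383), jump to mode 0
Mode 0: flow for 1.0212 to horizon, guard not reached → x = (-2.3785)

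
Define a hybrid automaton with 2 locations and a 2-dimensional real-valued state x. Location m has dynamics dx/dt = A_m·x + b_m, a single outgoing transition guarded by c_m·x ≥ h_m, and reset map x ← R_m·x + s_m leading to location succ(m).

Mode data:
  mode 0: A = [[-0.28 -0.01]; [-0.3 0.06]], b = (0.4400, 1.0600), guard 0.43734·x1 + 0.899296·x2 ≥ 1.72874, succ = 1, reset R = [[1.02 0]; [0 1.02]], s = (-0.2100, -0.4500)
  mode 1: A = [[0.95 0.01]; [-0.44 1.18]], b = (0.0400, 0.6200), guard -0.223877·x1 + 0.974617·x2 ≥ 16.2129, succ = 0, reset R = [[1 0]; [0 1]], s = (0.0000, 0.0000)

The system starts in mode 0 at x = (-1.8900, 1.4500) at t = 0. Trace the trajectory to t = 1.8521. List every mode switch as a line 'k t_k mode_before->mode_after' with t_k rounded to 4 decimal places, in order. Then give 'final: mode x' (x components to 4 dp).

1 0.6694 0->1
final: 1 -4.5542 13.1069

Mode 0: guard c·x = 1.7287 hit at Δt = 0.6694 (t = 0.6694), x⁻ = (-1.3108, 2.5598) → reset → x⁺ = (-1.5470, 2.1610), jump to mode 1
Mode 1: flow for 1.1827 to horizon, guard not reached → x = (-4.5542, 13.1069)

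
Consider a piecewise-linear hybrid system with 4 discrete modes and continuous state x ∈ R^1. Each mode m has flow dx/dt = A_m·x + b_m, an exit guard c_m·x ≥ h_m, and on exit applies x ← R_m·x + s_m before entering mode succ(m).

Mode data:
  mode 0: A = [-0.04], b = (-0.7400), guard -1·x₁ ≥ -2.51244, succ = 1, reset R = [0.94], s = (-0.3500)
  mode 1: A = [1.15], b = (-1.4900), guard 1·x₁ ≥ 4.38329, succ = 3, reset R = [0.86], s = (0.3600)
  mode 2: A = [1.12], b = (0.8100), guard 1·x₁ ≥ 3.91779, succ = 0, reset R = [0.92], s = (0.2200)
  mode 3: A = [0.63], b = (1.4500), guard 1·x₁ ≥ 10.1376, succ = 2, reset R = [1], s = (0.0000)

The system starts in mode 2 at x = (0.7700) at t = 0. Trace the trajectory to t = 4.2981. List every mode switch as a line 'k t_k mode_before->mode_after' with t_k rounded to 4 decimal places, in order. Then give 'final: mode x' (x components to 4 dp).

1 1.0125 2->0
2 2.5266 0->1
3 3.7974 1->3
final: 3 6.5147

Mode 2: guard c·x = 3.9178 hit at Δt = 1.0125 (t = 1.0125), x⁻ = (3.9178) → reset → x⁺ = (3.8244), jump to mode 0
Mode 0: guard c·x = -2.5124 hit at Δt = 1.5141 (t = 2.5266), x⁻ = (2.5124) → reset → x⁺ = (2.0117), jump to mode 1
Mode 1: guard c·x = 4.3833 hit at Δt = 1.2708 (t = 3.7974), x⁻ = (4.3833) → reset → x⁺ = (4.1296), jump to mode 3
Mode 3: flow for 0.5007 to horizon, guard not reached → x = (6.5147)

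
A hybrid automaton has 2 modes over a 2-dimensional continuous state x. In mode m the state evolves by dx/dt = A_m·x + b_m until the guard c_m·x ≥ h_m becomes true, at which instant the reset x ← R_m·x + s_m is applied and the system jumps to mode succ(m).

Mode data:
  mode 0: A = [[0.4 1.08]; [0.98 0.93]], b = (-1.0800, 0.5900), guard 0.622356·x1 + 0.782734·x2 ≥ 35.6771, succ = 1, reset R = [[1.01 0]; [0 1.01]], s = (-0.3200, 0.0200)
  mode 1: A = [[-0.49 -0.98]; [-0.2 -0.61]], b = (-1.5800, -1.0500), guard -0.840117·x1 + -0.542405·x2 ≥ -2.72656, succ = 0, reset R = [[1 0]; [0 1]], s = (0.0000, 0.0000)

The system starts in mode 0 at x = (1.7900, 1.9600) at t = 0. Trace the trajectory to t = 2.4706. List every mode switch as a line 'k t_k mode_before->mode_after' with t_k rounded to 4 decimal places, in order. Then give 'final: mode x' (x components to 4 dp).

1 1.5275 0->1
final: 1 -2.5818 14.5400

Mode 0: guard c·x = 35.6771 hit at Δt = 1.5275 (t = 1.5275), x⁻ = (21.4981, 28.4868) → reset → x⁺ = (21.3931, 28.7917), jump to mode 1
Mode 1: flow for 0.9431 to horizon, guard not reached → x = (-2.5818, 14.5400)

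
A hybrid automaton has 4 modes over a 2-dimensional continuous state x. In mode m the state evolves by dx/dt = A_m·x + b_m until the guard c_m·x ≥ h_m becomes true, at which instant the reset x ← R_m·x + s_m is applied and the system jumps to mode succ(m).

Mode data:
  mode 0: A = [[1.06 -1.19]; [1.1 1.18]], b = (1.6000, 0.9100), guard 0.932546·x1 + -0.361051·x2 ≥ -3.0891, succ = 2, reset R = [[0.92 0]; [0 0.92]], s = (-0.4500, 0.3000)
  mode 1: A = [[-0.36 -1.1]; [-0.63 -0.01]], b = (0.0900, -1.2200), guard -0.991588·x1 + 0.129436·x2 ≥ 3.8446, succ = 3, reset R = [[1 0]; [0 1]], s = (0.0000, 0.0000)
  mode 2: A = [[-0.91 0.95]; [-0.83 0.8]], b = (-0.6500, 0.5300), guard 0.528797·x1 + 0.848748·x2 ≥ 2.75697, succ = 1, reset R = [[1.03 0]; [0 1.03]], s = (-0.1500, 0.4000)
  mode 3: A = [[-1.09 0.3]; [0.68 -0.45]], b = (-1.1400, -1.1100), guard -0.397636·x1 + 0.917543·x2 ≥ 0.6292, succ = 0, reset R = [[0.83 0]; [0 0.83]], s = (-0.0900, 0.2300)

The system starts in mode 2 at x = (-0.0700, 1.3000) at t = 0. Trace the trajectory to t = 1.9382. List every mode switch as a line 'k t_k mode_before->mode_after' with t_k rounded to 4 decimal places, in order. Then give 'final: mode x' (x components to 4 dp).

Mode 2: guard c·x = 2.7570 hit at Δt = 0.7851 (t = 0.7851), x⁻ = (0.7218, 2.7986) → reset → x⁺ = (0.5934, 3.2826), jump to mode 1
Mode 1: flow for 1.1531 to horizon, guard not reached → x = (-2.3779, 2.6146)

1 0.7851 2->1
final: 1 -2.3779 2.6146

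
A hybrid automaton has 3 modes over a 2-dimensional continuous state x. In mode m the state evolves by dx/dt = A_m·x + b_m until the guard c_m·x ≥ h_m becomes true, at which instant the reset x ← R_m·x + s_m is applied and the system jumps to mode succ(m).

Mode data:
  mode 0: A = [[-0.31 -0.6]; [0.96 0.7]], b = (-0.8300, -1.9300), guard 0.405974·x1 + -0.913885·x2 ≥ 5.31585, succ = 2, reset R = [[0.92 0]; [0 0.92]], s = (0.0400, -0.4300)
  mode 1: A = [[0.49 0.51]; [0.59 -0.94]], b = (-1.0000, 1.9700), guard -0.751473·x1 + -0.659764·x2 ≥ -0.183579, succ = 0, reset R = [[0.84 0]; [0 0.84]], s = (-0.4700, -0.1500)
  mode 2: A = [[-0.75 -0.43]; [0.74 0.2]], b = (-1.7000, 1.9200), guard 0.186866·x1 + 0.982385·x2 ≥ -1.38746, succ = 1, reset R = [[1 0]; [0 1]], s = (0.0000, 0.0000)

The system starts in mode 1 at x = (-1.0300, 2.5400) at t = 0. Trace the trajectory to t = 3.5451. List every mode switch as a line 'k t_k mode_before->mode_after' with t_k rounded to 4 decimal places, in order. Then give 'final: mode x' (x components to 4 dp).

1 0.8263 1->0
2 2.4103 0->2
final: 2 0.3311 -5.0426

Mode 1: guard c·x = -0.1836 hit at Δt = 0.8263 (t = 0.8263), x⁻ = (-1.4145, 1.8893) → reset → x⁺ = (-1.6581, 1.4370), jump to mode 0
Mode 0: guard c·x = 5.3159 hit at Δt = 1.5840 (t = 2.4103), x⁻ = (-0.5099, -6.0433) → reset → x⁺ = (-0.4291, -5.9898), jump to mode 2
Mode 2: flow for 1.1348 to horizon, guard not reached → x = (0.3311, -5.0426)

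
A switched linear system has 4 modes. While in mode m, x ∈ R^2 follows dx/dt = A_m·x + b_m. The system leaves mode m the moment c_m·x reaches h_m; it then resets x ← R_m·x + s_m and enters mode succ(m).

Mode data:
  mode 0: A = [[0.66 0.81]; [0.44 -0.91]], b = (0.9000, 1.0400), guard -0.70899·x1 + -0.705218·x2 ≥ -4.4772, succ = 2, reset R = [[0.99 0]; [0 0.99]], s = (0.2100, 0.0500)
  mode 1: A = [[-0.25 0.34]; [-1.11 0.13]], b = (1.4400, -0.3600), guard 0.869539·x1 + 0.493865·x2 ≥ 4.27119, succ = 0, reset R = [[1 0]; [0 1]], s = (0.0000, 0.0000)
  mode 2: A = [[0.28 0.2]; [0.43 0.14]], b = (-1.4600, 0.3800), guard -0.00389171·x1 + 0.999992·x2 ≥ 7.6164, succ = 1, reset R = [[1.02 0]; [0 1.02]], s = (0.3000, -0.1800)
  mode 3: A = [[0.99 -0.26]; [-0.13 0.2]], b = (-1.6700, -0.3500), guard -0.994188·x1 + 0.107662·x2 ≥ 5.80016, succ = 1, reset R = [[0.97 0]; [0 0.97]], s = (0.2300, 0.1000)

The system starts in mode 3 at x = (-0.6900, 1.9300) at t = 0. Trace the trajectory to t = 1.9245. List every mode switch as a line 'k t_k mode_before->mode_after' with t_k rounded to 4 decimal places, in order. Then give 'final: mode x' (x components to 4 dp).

Mode 3: guard c·x = 5.8002 hit at Δt = 0.9948 (t = 0.9948), x⁻ = (-5.5797, 2.3491) → reset → x⁺ = (-5.1823, 2.3786), jump to mode 1
Mode 1: flow for 0.9297 to horizon, guard not reached → x = (-1.6164, 6.1294)

1 0.9948 3->1
final: 1 -1.6164 6.1294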